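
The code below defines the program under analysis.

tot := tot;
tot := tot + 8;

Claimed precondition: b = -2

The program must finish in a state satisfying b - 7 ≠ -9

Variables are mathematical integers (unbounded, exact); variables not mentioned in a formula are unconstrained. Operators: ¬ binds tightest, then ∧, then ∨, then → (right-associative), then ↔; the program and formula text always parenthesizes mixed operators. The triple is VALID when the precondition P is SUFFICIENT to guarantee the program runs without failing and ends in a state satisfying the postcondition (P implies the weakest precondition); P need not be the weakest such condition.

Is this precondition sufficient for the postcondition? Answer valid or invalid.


Working backward. After the program, the postcondition b - 7 ≠ -9 must hold; in canonical form it is b ≠ -2.
Before tot := tot + 8: b ≠ -2
Before tot := tot: b ≠ -2
The weakest precondition is b ≠ -2.
Check whether b = -2 implies it.
Countermodel: at the initial state b = -2, the precondition holds but the weakest precondition fails.
Answer: invalid


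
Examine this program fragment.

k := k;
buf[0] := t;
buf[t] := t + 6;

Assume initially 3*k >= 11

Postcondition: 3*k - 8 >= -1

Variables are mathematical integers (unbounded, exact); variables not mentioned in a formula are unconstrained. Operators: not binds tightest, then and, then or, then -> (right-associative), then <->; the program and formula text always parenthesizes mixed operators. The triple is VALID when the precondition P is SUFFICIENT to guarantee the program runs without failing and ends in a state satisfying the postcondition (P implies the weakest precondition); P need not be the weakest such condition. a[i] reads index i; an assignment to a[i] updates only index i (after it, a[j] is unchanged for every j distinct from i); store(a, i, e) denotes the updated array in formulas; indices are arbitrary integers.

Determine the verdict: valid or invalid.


Working backward. After the program, the postcondition 3*k - 8 >= -1 must hold; in canonical form it is 3*k >= 7.
Before buf[t] := t + 6: 3*k >= 7
Before buf[0] := t: 3*k >= 7
Before k := k: 3*k >= 7
The weakest precondition is 3*k >= 7.
Check whether 3*k >= 11 implies it.
Every state satisfying the precondition satisfies the weakest precondition: the implication holds.
Answer: valid


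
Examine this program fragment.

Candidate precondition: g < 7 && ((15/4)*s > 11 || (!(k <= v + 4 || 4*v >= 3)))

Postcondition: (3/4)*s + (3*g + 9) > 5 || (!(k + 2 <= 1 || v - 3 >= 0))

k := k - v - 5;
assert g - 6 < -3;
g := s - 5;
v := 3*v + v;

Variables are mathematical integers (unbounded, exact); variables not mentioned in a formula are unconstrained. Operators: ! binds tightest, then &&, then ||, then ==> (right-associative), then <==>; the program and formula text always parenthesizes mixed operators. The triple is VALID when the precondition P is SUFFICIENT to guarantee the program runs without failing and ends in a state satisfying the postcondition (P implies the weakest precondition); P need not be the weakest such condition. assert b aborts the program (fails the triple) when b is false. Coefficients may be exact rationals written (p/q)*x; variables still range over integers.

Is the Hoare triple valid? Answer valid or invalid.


Working backward. After the program, the postcondition (3/4)*s + (3*g + 9) > 5 || (!(k + 2 <= 1 || v - 3 >= 0)) must hold; in canonical form it is 3*g + (3/4)*s > -4 || (!(k <= -1 || v >= 3)).
Before v := 3*v + v: 3*g + (3/4)*s > -4 || (!(k <= -1 || 4*v >= 3))
Before g := s - 5: (15/4)*s > 11 || (!(k <= -1 || 4*v >= 3))
Before assert g - 6 < -3: g < 3 && ((15/4)*s > 11 || (!(k <= -1 || 4*v >= 3)))
Before k := k - v - 5: g < 3 && ((15/4)*s > 11 || (!(k <= v + 4 || 4*v >= 3)))
The weakest precondition is g < 3 && ((15/4)*s > 11 || (!(k <= v + 4 || 4*v >= 3))).
Check whether g < 7 && ((15/4)*s > 11 || (!(k <= v + 4 || 4*v >= 3))) implies it.
Countermodel: at the initial state g = 3, k = 6, s = 3, v = 1, the precondition holds but the weakest precondition fails.
Answer: invalid


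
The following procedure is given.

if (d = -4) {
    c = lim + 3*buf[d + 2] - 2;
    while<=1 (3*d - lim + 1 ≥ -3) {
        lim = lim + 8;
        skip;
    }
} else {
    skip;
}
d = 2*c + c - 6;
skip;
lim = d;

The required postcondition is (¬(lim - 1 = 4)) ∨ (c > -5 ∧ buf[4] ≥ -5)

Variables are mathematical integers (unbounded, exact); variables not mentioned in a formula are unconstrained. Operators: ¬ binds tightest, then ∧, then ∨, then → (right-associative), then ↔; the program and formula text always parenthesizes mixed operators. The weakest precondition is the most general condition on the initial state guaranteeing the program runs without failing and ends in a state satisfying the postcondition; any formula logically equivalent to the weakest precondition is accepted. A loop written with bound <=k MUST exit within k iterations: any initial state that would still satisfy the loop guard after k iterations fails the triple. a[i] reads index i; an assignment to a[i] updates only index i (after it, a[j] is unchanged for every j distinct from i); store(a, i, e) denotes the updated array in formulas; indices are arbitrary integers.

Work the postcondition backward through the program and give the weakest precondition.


Working backward. After the program, the postcondition (¬(lim - 1 = 4)) ∨ (c > -5 ∧ buf[4] ≥ -5) must hold; in canonical form it is (¬(lim = 5)) ∨ (c > -5 ∧ buf[4] ≥ -5).
Before lim := d: (¬(d = 5)) ∨ (c > -5 ∧ buf[4] ≥ -5)
Before skip: (¬(d = 5)) ∨ (c > -5 ∧ buf[4] ≥ -5)
Before d := 2*c + c - 6: (¬(3*c = 11)) ∨ (c > -5 ∧ buf[4] ≥ -5)
Then branch requires (3*d ≥ lim - 4 → ((¬(3*d ≥ lim + 4)) ∧ ((¬(9*buf[d + 2] + 3*lim = 17)) ∨ (3*buf[d + 2] + lim > -3 ∧ buf[4] ≥ -5)))) ∧ ((¬(3*d ≥ lim - 4)) → ((¬(9*buf[d + 2] + 3*lim = 17)) ∨ (3*buf[d + 2] + lim > -3 ∧ buf[4] ≥ -5))); else branch requires (¬(3*c = 11)) ∨ (c > -5 ∧ buf[4] ≥ -5).
Before the if: (d = -4 → ((3*d ≥ lim - 4 → ((¬(3*d ≥ lim + 4)) ∧ ((¬(9*buf[d + 2] + 3*lim = 17)) ∨ (3*buf[d + 2] + lim > -3 ∧ buf[4] ≥ -5)))) ∧ ((¬(3*d ≥ lim - 4)) → ((¬(9*buf[d + 2] + 3*lim = 17)) ∨ (3*buf[d + 2] + lim > -3 ∧ buf[4] ≥ -5))))) ∧ ((¬(d = -4)) → ((¬(3*c = 11)) ∨ (c > -5 ∧ buf[4] ≥ -5)))
Answer: WP = (d = -4 → ((3*d ≥ lim - 4 → ((¬(3*d ≥ lim + 4)) ∧ ((¬(9*buf[d + 2] + 3*lim = 17)) ∨ (3*buf[d + 2] + lim > -3 ∧ buf[4] ≥ -5)))) ∧ ((¬(3*d ≥ lim - 4)) → ((¬(9*buf[d + 2] + 3*lim = 17)) ∨ (3*buf[d + 2] + lim > -3 ∧ buf[4] ≥ -5))))) ∧ ((¬(d = -4)) → ((¬(3*c = 11)) ∨ (c > -5 ∧ buf[4] ≥ -5)))


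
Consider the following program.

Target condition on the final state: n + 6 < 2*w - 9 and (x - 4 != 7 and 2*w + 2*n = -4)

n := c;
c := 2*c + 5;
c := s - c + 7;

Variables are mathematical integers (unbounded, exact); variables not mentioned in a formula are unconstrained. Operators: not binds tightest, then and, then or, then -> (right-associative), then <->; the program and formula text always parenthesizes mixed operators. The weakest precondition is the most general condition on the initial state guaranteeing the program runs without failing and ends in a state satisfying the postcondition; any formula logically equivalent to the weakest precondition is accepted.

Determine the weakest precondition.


Working backward. After the program, the postcondition n + 6 < 2*w - 9 and (x - 4 != 7 and 2*w + 2*n = -4) must hold; in canonical form it is n < 2*w - 15 and x != 11 and 2*n + 2*w = -4.
Before c := s - c + 7: n < 2*w - 15 and x != 11 and 2*n + 2*w = -4
Before c := 2*c + 5: n < 2*w - 15 and x != 11 and 2*n + 2*w = -4
Before n := c: c < 2*w - 15 and x != 11 and 2*c + 2*w = -4
Answer: WP = c < 2*w - 15 and x != 11 and 2*c + 2*w = -4


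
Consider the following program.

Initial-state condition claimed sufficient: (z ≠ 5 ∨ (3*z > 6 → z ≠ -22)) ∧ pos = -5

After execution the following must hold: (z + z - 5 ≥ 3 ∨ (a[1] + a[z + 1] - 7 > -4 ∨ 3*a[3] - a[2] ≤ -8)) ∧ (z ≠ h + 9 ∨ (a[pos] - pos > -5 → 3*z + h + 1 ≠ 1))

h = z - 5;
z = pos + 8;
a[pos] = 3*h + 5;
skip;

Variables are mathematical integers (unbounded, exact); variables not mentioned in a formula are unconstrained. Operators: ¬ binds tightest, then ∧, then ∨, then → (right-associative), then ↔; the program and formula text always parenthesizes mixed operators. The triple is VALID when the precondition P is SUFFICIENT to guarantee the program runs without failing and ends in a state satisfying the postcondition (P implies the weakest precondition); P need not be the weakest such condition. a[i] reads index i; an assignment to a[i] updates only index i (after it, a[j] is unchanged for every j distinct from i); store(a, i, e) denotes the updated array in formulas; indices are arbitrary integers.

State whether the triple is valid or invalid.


Working backward. After the program, the postcondition (z + z - 5 ≥ 3 ∨ (a[1] + a[z + 1] - 7 > -4 ∨ 3*a[3] - a[2] ≤ -8)) ∧ (z ≠ h + 9 ∨ (a[pos] - pos > -5 → 3*z + h + 1 ≠ 1)) must hold; in canonical form it is (2*z ≥ 8 ∨ a[z + 1] + a[1] > 3 ∨ 3*a[3] ≤ a[2] - 8) ∧ (z ≠ h + 9 ∨ (a[pos] > pos - 5 → h + 3*z ≠ 0)).
Before skip: (2*z ≥ 8 ∨ a[z + 1] + a[1] > 3 ∨ 3*a[3] ≤ a[2] - 8) ∧ (z ≠ h + 9 ∨ (a[pos] > pos - 5 → h + 3*z ≠ 0))
Before a[pos] := 3*h + 5: (2*z ≥ 8 ∨ store(a, pos, 3*h + 5)[z + 1] + store(a, pos, 3*h + 5)[1] > 3 ∨ 3*store(a, pos, 3*h + 5)[3] ≤ store(a, pos, 3*h + 5)[2] - 8) ∧ (z ≠ h + 9 ∨ (store(a, pos, 3*h + 5)[pos] > pos - 5 → h + 3*z ≠ 0))
Before z := pos + 8: (2*pos ≥ -8 ∨ store(a, pos, 3*h + 5)[pos + 9] + store(a, pos, 3*h + 5)[1] > 3 ∨ 3*store(a, pos, 3*h + 5)[3] ≤ store(a, pos, 3*h + 5)[2] - 8) ∧ (pos ≠ h + 1 ∨ (store(a, pos, 3*h + 5)[pos] > pos - 5 → h + 3*pos ≠ -24))
Before h := z - 5: (2*pos ≥ -8 ∨ store(a, pos, 3*z - 10)[pos + 9] + store(a, pos, 3*z - 10)[1] > 3 ∨ 3*store(a, pos, 3*z - 10)[3] ≤ store(a, pos, 3*z - 10)[2] - 8) ∧ (pos ≠ z - 4 ∨ (store(a, pos, 3*z - 10)[pos] > pos - 5 → 3*pos + z ≠ -19))
The weakest precondition is (2*pos ≥ -8 ∨ store(a, pos, 3*z - 10)[pos + 9] + store(a, pos, 3*z - 10)[1] > 3 ∨ 3*store(a, pos, 3*z - 10)[3] ≤ store(a, pos, 3*z - 10)[2] - 8) ∧ (pos ≠ z - 4 ∨ (store(a, pos, 3*z - 10)[pos] > pos - 5 → 3*pos + z ≠ -19)).
Check whether (z ≠ 5 ∨ (3*z > 6 → z ≠ -22)) ∧ pos = -5 implies it.
Countermodel: at the initial state a = {[-5] = 0, [1] = 0, [2] = -7040, [3] = 15215, [4] = -17422, elsewhere 0}, pos = -5, z = 0, the precondition holds but the weakest precondition fails.
Answer: invalid


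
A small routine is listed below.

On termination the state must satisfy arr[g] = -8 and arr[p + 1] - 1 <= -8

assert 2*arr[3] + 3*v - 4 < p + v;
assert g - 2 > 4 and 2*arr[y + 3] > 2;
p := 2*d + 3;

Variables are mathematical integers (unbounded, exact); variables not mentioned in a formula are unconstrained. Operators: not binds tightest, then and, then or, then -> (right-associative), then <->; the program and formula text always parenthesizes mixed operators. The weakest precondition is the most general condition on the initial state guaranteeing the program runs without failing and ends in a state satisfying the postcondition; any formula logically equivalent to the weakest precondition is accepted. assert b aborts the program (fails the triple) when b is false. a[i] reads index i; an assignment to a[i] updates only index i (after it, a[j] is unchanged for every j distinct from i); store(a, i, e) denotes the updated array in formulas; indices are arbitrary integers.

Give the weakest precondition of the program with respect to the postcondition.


Working backward. After the program, the postcondition arr[g] = -8 and arr[p + 1] - 1 <= -8 must hold; in canonical form it is arr[g] = -8 and arr[p + 1] <= -7.
Before p := 2*d + 3: arr[g] = -8 and arr[2*d + 4] <= -7
Before assert g - 2 > 4 and 2*arr[y + 3] > 2: g > 6 and 2*arr[y + 3] > 2 and arr[g] = -8 and arr[2*d + 4] <= -7
Before assert 2*arr[3] + 3*v - 4 < p + v: 2*arr[3] + 2*v < p + 4 and g > 6 and 2*arr[y + 3] > 2 and arr[g] = -8 and arr[2*d + 4] <= -7
Answer: WP = 2*arr[3] + 2*v < p + 4 and g > 6 and 2*arr[y + 3] > 2 and arr[g] = -8 and arr[2*d + 4] <= -7


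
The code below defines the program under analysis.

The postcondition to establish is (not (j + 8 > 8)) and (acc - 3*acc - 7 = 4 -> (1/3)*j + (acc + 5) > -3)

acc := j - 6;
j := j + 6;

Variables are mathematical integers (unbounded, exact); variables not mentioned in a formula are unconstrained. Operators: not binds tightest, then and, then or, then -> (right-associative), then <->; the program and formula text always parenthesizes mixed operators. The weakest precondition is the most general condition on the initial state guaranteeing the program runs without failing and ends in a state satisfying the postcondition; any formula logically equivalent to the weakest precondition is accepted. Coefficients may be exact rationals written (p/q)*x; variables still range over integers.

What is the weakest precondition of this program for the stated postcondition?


Working backward. After the program, the postcondition (not (j + 8 > 8)) and (acc - 3*acc - 7 = 4 -> (1/3)*j + (acc + 5) > -3) must hold; in canonical form it is (not (j > 0)) and (2*acc = -11 -> acc + (1/3)*j > -8).
Before j := j + 6: (not (j > -6)) and (2*acc = -11 -> acc + (1/3)*j > -10)
Before acc := j - 6: (not (j > -6)) and (2*j = 1 -> (4/3)*j > -4)
Answer: WP = (not (j > -6)) and (2*j = 1 -> (4/3)*j > -4)


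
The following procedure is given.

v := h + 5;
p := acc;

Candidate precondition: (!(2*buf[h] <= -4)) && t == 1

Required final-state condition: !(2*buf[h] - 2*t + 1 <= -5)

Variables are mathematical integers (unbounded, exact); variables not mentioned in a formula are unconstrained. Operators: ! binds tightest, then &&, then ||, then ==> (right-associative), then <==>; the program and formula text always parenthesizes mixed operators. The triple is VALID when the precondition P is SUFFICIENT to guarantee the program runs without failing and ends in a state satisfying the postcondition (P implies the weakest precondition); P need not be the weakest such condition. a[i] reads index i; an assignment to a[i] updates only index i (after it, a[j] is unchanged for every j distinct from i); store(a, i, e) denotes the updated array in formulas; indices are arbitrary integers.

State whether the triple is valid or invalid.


Working backward. After the program, the postcondition !(2*buf[h] - 2*t + 1 <= -5) must hold; in canonical form it is !(2*buf[h] <= 2*t - 6).
Before p := acc: !(2*buf[h] <= 2*t - 6)
Before v := h + 5: !(2*buf[h] <= 2*t - 6)
The weakest precondition is !(2*buf[h] <= 2*t - 6).
Check whether (!(2*buf[h] <= -4)) && t == 1 implies it.
Every state satisfying the precondition satisfies the weakest precondition: the implication holds.
Answer: valid


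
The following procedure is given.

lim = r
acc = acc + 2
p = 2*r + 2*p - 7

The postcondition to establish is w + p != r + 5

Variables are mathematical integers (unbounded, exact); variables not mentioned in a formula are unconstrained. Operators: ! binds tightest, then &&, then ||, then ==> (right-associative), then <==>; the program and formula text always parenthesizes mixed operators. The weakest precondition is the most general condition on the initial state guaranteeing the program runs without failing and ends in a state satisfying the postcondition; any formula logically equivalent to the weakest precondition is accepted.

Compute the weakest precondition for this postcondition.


Working backward. After the program, the postcondition w + p != r + 5 must hold; in canonical form it is p + w != r + 5.
Before p := 2*r + 2*p - 7: 2*p + r + w != 12
Before acc := acc + 2: 2*p + r + w != 12
Before lim := r: 2*p + r + w != 12
Answer: WP = 2*p + r + w != 12


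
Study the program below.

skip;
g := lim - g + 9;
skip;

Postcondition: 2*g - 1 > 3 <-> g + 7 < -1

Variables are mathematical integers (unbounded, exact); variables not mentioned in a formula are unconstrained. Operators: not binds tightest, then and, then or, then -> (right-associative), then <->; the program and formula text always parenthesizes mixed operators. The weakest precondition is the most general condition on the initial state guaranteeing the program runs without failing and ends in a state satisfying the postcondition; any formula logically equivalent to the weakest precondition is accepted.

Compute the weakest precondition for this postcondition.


Working backward. After the program, the postcondition 2*g - 1 > 3 <-> g + 7 < -1 must hold; in canonical form it is 2*g > 4 <-> g < -8.
Before skip: 2*g > 4 <-> g < -8
Before g := lim - g + 9: 2*lim > 2*g - 14 <-> lim < g - 17
Before skip: 2*lim > 2*g - 14 <-> lim < g - 17
Answer: WP = 2*lim > 2*g - 14 <-> lim < g - 17


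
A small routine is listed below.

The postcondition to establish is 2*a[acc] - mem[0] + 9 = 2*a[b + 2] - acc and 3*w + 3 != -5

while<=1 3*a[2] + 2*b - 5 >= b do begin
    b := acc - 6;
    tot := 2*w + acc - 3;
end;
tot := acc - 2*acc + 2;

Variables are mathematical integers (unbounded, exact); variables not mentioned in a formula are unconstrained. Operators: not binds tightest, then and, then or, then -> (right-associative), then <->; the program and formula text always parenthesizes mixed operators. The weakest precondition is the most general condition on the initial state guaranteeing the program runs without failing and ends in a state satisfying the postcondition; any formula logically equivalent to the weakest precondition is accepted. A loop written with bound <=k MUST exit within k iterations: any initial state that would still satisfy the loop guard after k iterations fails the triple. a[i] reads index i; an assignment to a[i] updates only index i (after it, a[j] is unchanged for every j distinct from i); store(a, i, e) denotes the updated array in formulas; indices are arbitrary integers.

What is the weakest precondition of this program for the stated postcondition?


Working backward. After the program, the postcondition 2*a[acc] - mem[0] + 9 = 2*a[b + 2] - acc and 3*w + 3 != -5 must hold; in canonical form it is 2*a[acc] + acc = 2*a[b + 2] + mem[0] - 9 and 3*w != -8.
Before tot := acc - 2*acc + 2: 2*a[acc] + acc = 2*a[b + 2] + mem[0] - 9 and 3*w != -8
Before the loop (bound <=1), unroll the exhaustion recursion (WP_0 = exit-now case; WP_j = one more guarded iteration, up to j = 1):
  WP_0: (not (3*a[2] + b >= 5)) and 2*a[acc] + acc = 2*a[b + 2] + mem[0] - 9 and 3*w != -8
  WP_1: (3*a[2] + b >= 5 -> ((not (3*a[2] + acc >= 11)) and 2*a[acc] + acc = 2*a[acc - 4] + mem[0] - 9 and 3*w != -8)) and ((not (3*a[2] + b >= 5)) -> (2*a[acc] + acc = 2*a[b + 2] + mem[0] - 9 and 3*w != -8))
So before the loop: (3*a[2] + b >= 5 -> ((not (3*a[2] + acc >= 11)) and 2*a[acc] + acc = 2*a[acc - 4] + mem[0] - 9 and 3*w != -8)) and ((not (3*a[2] + b >= 5)) -> (2*a[acc] + acc = 2*a[b + 2] + mem[0] - 9 and 3*w != -8))
Answer: WP = (3*a[2] + b >= 5 -> ((not (3*a[2] + acc >= 11)) and 2*a[acc] + acc = 2*a[acc - 4] + mem[0] - 9 and 3*w != -8)) and ((not (3*a[2] + b >= 5)) -> (2*a[acc] + acc = 2*a[b + 2] + mem[0] - 9 and 3*w != -8))


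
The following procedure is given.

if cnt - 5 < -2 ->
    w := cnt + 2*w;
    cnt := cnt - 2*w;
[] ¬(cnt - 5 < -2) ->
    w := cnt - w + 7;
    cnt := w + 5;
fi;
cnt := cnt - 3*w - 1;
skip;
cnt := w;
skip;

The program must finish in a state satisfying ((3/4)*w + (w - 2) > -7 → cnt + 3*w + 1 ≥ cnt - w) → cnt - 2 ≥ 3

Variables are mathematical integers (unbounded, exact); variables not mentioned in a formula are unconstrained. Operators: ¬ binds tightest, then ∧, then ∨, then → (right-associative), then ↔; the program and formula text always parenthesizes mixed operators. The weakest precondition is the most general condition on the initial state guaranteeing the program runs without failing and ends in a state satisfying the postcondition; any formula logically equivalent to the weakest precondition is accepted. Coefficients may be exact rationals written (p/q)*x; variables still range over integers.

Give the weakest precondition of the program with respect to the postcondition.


Working backward. After the program, the postcondition ((3/4)*w + (w - 2) > -7 → cnt + 3*w + 1 ≥ cnt - w) → cnt - 2 ≥ 3 must hold; in canonical form it is ((7/4)*w > -5 → 4*w ≥ -1) → cnt ≥ 5.
Before skip: ((7/4)*w > -5 → 4*w ≥ -1) → cnt ≥ 5
Before cnt := w: ((7/4)*w > -5 → 4*w ≥ -1) → w ≥ 5
Before skip: ((7/4)*w > -5 → 4*w ≥ -1) → w ≥ 5
Before cnt := cnt - 3*w - 1: ((7/4)*w > -5 → 4*w ≥ -1) → w ≥ 5
Then branch requires ((7/4)*cnt + (7/2)*w > -5 → 4*cnt + 8*w ≥ -1) → cnt + 2*w ≥ 5; else branch requires ((7/4)*cnt > (7/4)*w - 69/4 → 4*cnt ≥ 4*w - 29) → cnt ≥ w - 2.
Before the if: (cnt < 3 → (((7/4)*cnt + (7/2)*w > -5 → 4*cnt + 8*w ≥ -1) → cnt + 2*w ≥ 5)) ∧ ((¬(cnt < 3)) → (((7/4)*cnt > (7/4)*w - 69/4 → 4*cnt ≥ 4*w - 29) → cnt ≥ w - 2))
Answer: WP = (cnt < 3 → (((7/4)*cnt + (7/2)*w > -5 → 4*cnt + 8*w ≥ -1) → cnt + 2*w ≥ 5)) ∧ ((¬(cnt < 3)) → (((7/4)*cnt > (7/4)*w - 69/4 → 4*cnt ≥ 4*w - 29) → cnt ≥ w - 2))


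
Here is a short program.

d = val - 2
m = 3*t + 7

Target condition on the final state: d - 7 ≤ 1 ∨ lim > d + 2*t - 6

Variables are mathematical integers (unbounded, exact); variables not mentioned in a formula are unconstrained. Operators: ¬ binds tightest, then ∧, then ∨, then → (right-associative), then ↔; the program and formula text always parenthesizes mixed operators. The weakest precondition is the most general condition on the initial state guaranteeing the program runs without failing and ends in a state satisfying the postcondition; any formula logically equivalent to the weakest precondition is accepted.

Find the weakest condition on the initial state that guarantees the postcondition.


Working backward. After the program, the postcondition d - 7 ≤ 1 ∨ lim > d + 2*t - 6 must hold; in canonical form it is d ≤ 8 ∨ lim > d + 2*t - 6.
Before m := 3*t + 7: d ≤ 8 ∨ lim > d + 2*t - 6
Before d := val - 2: val ≤ 10 ∨ lim > 2*t + val - 8
Answer: WP = val ≤ 10 ∨ lim > 2*t + val - 8


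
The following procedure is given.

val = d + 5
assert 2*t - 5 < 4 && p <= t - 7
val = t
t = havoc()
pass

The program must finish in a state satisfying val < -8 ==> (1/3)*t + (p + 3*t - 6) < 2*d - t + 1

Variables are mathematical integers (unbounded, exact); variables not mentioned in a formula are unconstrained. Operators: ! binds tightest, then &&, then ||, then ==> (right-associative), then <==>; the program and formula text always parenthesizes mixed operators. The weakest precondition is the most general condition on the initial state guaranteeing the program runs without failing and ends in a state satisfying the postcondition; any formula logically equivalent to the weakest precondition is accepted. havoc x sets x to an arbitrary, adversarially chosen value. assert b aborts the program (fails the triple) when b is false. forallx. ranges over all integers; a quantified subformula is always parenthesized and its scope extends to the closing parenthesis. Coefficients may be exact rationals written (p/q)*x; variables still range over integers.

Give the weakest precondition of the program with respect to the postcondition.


Working backward. After the program, the postcondition val < -8 ==> (1/3)*t + (p + 3*t - 6) < 2*d - t + 1 must hold; in canonical form it is val < -8 ==> p + (13/3)*t < 2*d + 7.
Before skip: val < -8 ==> p + (13/3)*t < 2*d + 7
Before havoc t: forall t_1. (val < -8 ==> p + (13/3)*t_1 < 2*d + 7)
Before val := t: forall t_1. (t < -8 ==> p + (13/3)*t_1 < 2*d + 7)
Before assert 2*t - 5 < 4 && p <= t - 7: 2*t < 9 && p <= t - 7 && (forall t_1. (t < -8 ==> p + (13/3)*t_1 < 2*d + 7))
Before val := d + 5: 2*t < 9 && p <= t - 7 && (forall t_1. (t < -8 ==> p + (13/3)*t_1 < 2*d + 7))
Answer: WP = 2*t < 9 && p <= t - 7 && (forall t_1. (t < -8 ==> p + (13/3)*t_1 < 2*d + 7))


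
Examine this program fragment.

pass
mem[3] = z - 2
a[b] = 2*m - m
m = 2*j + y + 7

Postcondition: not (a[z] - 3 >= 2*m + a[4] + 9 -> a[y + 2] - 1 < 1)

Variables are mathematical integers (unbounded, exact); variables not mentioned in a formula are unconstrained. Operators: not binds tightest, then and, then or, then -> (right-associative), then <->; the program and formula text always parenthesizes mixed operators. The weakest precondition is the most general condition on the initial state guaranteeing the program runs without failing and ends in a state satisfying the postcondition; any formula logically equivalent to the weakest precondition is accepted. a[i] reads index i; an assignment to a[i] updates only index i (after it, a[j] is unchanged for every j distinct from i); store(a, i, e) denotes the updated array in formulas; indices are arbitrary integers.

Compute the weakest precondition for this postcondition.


Working backward. After the program, the postcondition not (a[z] - 3 >= 2*m + a[4] + 9 -> a[y + 2] - 1 < 1) must hold; in canonical form it is not (a[z] >= a[4] + 2*m + 12 -> a[y + 2] < 2).
Before m := 2*j + y + 7: not (a[z] >= a[4] + 4*j + 2*y + 26 -> a[y + 2] < 2)
Before a[b] := 2*m - m: not (store(a, b, m)[z] >= store(a, b, m)[4] + 4*j + 2*y + 26 -> store(a, b, m)[y + 2] < 2)
Before mem[3] := z - 2: not (store(a, b, m)[z] >= store(a, b, m)[4] + 4*j + 2*y + 26 -> store(a, b, m)[y + 2] < 2)
Before skip: not (store(a, b, m)[z] >= store(a, b, m)[4] + 4*j + 2*y + 26 -> store(a, b, m)[y + 2] < 2)
Answer: WP = not (store(a, b, m)[z] >= store(a, b, m)[4] + 4*j + 2*y + 26 -> store(a, b, m)[y + 2] < 2)


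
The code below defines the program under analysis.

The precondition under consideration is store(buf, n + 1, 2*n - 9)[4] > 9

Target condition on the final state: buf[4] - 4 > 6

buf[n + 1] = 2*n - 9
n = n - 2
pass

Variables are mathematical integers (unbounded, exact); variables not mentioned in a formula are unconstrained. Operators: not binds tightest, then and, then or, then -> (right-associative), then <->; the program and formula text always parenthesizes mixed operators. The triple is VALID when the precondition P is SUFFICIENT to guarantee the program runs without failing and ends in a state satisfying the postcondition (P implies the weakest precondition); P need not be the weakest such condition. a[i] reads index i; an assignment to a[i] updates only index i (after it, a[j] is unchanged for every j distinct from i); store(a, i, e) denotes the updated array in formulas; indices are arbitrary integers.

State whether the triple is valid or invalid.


Working backward. After the program, the postcondition buf[4] - 4 > 6 must hold; in canonical form it is buf[4] > 10.
Before skip: buf[4] > 10
Before n := n - 2: buf[4] > 10
Before buf[n + 1] := 2*n - 9: store(buf, n + 1, 2*n - 9)[4] > 10
The weakest precondition is store(buf, n + 1, 2*n - 9)[4] > 10.
Check whether store(buf, n + 1, 2*n - 9)[4] > 9 implies it.
Countermodel: at the initial state buf = {[1] = 2, [4] = 10, elsewhere 2}, n = 0, the precondition holds but the weakest precondition fails.
Answer: invalid


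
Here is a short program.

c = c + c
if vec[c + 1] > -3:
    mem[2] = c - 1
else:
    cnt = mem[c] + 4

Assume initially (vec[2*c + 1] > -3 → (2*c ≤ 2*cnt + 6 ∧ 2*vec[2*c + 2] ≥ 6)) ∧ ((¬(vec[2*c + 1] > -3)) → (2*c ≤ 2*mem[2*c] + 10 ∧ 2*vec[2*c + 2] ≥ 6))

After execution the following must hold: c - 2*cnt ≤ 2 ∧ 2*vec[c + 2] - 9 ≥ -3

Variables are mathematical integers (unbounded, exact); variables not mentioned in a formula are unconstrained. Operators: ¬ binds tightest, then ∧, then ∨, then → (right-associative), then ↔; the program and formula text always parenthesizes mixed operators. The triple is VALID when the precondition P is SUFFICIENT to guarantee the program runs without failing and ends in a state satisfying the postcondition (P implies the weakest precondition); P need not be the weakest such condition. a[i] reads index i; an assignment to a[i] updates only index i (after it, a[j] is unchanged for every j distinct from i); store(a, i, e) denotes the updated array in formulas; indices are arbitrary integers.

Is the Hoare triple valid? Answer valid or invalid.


Working backward. After the program, the postcondition c - 2*cnt ≤ 2 ∧ 2*vec[c + 2] - 9 ≥ -3 must hold; in canonical form it is c ≤ 2*cnt + 2 ∧ 2*vec[c + 2] ≥ 6.
Then branch requires c ≤ 2*cnt + 2 ∧ 2*vec[c + 2] ≥ 6; else branch requires c ≤ 2*mem[c] + 10 ∧ 2*vec[c + 2] ≥ 6.
Before the if: (vec[c + 1] > -3 → (c ≤ 2*cnt + 2 ∧ 2*vec[c + 2] ≥ 6)) ∧ ((¬(vec[c + 1] > -3)) → (c ≤ 2*mem[c] + 10 ∧ 2*vec[c + 2] ≥ 6))
Before c := c + c: (vec[2*c + 1] > -3 → (2*c ≤ 2*cnt + 2 ∧ 2*vec[2*c + 2] ≥ 6)) ∧ ((¬(vec[2*c + 1] > -3)) → (2*c ≤ 2*mem[2*c] + 10 ∧ 2*vec[2*c + 2] ≥ 6))
The weakest precondition is (vec[2*c + 1] > -3 → (2*c ≤ 2*cnt + 2 ∧ 2*vec[2*c + 2] ≥ 6)) ∧ ((¬(vec[2*c + 1] > -3)) → (2*c ≤ 2*mem[2*c] + 10 ∧ 2*vec[2*c + 2] ≥ 6)).
Check whether (vec[2*c + 1] > -3 → (2*c ≤ 2*cnt + 6 ∧ 2*vec[2*c + 2] ≥ 6)) ∧ ((¬(vec[2*c + 1] > -3)) → (2*c ≤ 2*mem[2*c] + 10 ∧ 2*vec[2*c + 2] ≥ 6)) implies it.
Countermodel: at the initial state c = 0, cnt = -2, mem = {[0] = 0, [1] = 0, [2] = 0, elsewhere 0}, vec = {[0] = 3, [1] = 0, [2] = 3, elsewhere 3}, the precondition holds but the weakest precondition fails.
Answer: invalid


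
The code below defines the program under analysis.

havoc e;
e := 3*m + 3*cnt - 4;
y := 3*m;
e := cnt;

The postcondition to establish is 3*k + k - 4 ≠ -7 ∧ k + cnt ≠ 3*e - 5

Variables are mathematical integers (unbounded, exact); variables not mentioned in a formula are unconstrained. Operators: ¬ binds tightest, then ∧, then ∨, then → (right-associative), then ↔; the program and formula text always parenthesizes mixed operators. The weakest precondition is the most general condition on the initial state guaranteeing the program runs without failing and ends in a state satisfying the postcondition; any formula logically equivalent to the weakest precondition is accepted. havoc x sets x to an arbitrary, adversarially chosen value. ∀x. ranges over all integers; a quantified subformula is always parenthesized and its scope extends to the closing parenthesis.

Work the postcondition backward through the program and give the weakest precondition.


Working backward. After the program, the postcondition 3*k + k - 4 ≠ -7 ∧ k + cnt ≠ 3*e - 5 must hold; in canonical form it is 4*k ≠ -3 ∧ cnt + k ≠ 3*e - 5.
Before e := cnt: 4*k ≠ -3 ∧ k ≠ 2*cnt - 5
Before y := 3*m: 4*k ≠ -3 ∧ k ≠ 2*cnt - 5
Before e := 3*m + 3*cnt - 4: 4*k ≠ -3 ∧ k ≠ 2*cnt - 5
Before havoc e: 4*k ≠ -3 ∧ k ≠ 2*cnt - 5
Answer: WP = 4*k ≠ -3 ∧ k ≠ 2*cnt - 5


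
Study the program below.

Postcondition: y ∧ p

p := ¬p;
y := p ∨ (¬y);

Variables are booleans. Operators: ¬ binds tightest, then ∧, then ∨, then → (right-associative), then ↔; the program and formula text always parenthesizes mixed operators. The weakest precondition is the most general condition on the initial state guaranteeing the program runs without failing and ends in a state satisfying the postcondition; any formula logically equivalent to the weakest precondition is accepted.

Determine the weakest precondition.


Working backward. After the program, y ∧ p must hold.
Before y := p ∨ (¬y): (p ∨ (¬y)) ∧ p
Before p := ¬p: ((¬p) ∨ (¬y)) ∧ (¬p)
Answer: WP = ((¬p) ∨ (¬y)) ∧ (¬p)


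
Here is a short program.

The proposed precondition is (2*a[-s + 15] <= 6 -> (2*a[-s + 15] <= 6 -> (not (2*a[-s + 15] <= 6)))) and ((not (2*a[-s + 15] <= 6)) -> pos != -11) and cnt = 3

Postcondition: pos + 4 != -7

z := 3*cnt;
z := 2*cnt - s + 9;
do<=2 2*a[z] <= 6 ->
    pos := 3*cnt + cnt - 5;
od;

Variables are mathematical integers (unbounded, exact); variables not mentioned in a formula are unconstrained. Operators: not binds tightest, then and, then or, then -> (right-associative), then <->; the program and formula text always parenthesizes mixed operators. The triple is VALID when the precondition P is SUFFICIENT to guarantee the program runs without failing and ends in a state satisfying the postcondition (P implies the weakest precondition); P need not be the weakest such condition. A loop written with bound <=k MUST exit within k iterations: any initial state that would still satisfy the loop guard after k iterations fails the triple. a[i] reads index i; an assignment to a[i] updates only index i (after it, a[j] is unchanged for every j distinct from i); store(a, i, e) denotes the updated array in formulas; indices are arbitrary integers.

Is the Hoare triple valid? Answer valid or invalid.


Working backward. After the program, the postcondition pos + 4 != -7 must hold; in canonical form it is pos != -11.
Before the loop (bound <=2), unroll the exhaustion recursion (WP_0 = exit-now case; WP_j = one more guarded iteration, up to j = 2):
  WP_0: (not (2*a[z] <= 6)) and pos != -11
  WP_1: (2*a[z] <= 6 -> ((not (2*a[z] <= 6)) and 4*cnt != -6)) and ((not (2*a[z] <= 6)) -> pos != -11)
  WP_2: (2*a[z] <= 6 -> ((2*a[z] <= 6 -> ((not (2*a[z] <= 6)) and 4*cnt != -6)) and ((not (2*a[z] <= 6)) -> 4*cnt != -6))) and ((not (2*a[z] <= 6)) -> pos != -11)
So before the loop: (2*a[z] <= 6 -> ((2*a[z] <= 6 -> ((not (2*a[z] <= 6)) and 4*cnt != -6)) and ((not (2*a[z] <= 6)) -> 4*cnt != -6))) and ((not (2*a[z] <= 6)) -> pos != -11)
Before z := 2*cnt - s + 9: (2*a[2*cnt - s + 9] <= 6 -> ((2*a[2*cnt - s + 9] <= 6 -> ((not (2*a[2*cnt - s + 9] <= 6)) and 4*cnt != -6)) and ((not (2*a[2*cnt - s + 9] <= 6)) -> 4*cnt != -6))) and ((not (2*a[2*cnt - s + 9] <= 6)) -> pos != -11)
Before z := 3*cnt: (2*a[2*cnt - s + 9] <= 6 -> ((2*a[2*cnt - s + 9] <= 6 -> ((not (2*a[2*cnt - s + 9] <= 6)) and 4*cnt != -6)) and ((not (2*a[2*cnt - s + 9] <= 6)) -> 4*cnt != -6))) and ((not (2*a[2*cnt - s + 9] <= 6)) -> pos != -11)
The weakest precondition is (2*a[2*cnt - s + 9] <= 6 -> ((2*a[2*cnt - s + 9] <= 6 -> ((not (2*a[2*cnt - s + 9] <= 6)) and 4*cnt != -6)) and ((not (2*a[2*cnt - s + 9] <= 6)) -> 4*cnt != -6))) and ((not (2*a[2*cnt - s + 9] <= 6)) -> pos != -11).
Check whether (2*a[-s + 15] <= 6 -> (2*a[-s + 15] <= 6 -> (not (2*a[-s + 15] <= 6)))) and ((not (2*a[-s + 15] <= 6)) -> pos != -11) and cnt = 3 implies it.
Every state satisfying the precondition satisfies the weakest precondition: the implication holds.
Answer: valid


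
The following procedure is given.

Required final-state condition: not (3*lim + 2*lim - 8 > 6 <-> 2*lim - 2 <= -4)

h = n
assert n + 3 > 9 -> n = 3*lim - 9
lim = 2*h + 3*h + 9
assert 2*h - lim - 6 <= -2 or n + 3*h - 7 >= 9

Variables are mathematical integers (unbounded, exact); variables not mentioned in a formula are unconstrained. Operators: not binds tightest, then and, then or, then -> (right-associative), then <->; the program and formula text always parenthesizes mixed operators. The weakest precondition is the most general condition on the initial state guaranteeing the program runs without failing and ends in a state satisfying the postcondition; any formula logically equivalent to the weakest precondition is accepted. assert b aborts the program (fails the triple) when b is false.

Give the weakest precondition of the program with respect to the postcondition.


Working backward. After the program, the postcondition not (3*lim + 2*lim - 8 > 6 <-> 2*lim - 2 <= -4) must hold; in canonical form it is not (5*lim > 14 <-> 2*lim <= -2).
Before assert 2*h - lim - 6 <= -2 or n + 3*h - 7 >= 9: (2*h <= lim + 4 or 3*h + n >= 16) and (not (5*lim > 14 <-> 2*lim <= -2))
Before lim := 2*h + 3*h + 9: (3*h >= -13 or 3*h + n >= 16) and (not (25*h > -31 <-> 10*h <= -20))
Before assert n + 3 > 9 -> n = 3*lim - 9: (n > 6 -> n = 3*lim - 9) and (3*h >= -13 or 3*h + n >= 16) and (not (25*h > -31 <-> 10*h <= -20))
Before h := n: (n > 6 -> n = 3*lim - 9) and (3*n >= -13 or 4*n >= 16) and (not (25*n > -31 <-> 10*n <= -20))
Answer: WP = (n > 6 -> n = 3*lim - 9) and (3*n >= -13 or 4*n >= 16) and (not (25*n > -31 <-> 10*n <= -20))


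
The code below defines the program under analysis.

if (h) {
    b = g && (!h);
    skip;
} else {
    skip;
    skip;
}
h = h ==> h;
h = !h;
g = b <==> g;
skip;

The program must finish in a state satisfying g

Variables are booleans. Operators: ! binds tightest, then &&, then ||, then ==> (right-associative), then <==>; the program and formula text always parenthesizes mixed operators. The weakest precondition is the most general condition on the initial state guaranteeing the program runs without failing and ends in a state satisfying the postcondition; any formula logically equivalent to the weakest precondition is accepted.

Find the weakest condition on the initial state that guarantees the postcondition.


Working backward. After the program, g must hold.
Before skip: g
Before g := b <==> g: b <==> g
Before h := !h: b <==> g
Before h := h ==> h: b <==> g
Then branch requires (g && (!h)) <==> g; else branch requires b <==> g.
Before the if: (h ==> ((g && (!h)) <==> g)) && ((!h) ==> (b <==> g))
Answer: WP = (h ==> ((g && (!h)) <==> g)) && ((!h) ==> (b <==> g))


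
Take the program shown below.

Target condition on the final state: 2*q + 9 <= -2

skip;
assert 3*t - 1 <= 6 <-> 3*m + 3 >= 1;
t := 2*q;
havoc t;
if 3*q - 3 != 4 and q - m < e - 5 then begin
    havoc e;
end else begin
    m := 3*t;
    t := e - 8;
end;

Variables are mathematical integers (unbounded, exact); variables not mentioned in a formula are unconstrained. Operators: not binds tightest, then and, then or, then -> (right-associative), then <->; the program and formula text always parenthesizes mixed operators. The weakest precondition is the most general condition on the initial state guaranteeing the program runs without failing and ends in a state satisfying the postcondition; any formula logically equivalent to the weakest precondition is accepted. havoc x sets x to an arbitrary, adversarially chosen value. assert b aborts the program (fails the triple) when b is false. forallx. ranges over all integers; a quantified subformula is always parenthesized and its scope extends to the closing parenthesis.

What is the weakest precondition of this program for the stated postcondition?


Working backward. After the program, the postcondition 2*q + 9 <= -2 must hold; in canonical form it is 2*q <= -11.
Then branch requires 2*q <= -11; else branch requires 2*q <= -11.
Before the if: ((3*q != 7 and q < e + m - 5) -> 2*q <= -11) and ((not (3*q != 7 and q < e + m - 5)) -> 2*q <= -11)
Before havoc t: ((3*q != 7 and q < e + m - 5) -> 2*q <= -11) and ((not (3*q != 7 and q < e + m - 5)) -> 2*q <= -11)
Before t := 2*q: ((3*q != 7 and q < e + m - 5) -> 2*q <= -11) and ((not (3*q != 7 and q < e + m - 5)) -> 2*q <= -11)
Before assert 3*t - 1 <= 6 <-> 3*m + 3 >= 1: (3*t <= 7 <-> 3*m >= -2) and ((3*q != 7 and q < e + m - 5) -> 2*q <= -11) and ((not (3*q != 7 and q < e + m - 5)) -> 2*q <= -11)
Before skip: (3*t <= 7 <-> 3*m >= -2) and ((3*q != 7 and q < e + m - 5) -> 2*q <= -11) and ((not (3*q != 7 and q < e + m - 5)) -> 2*q <= -11)
Answer: WP = (3*t <= 7 <-> 3*m >= -2) and ((3*q != 7 and q < e + m - 5) -> 2*q <= -11) and ((not (3*q != 7 and q < e + m - 5)) -> 2*q <= -11)


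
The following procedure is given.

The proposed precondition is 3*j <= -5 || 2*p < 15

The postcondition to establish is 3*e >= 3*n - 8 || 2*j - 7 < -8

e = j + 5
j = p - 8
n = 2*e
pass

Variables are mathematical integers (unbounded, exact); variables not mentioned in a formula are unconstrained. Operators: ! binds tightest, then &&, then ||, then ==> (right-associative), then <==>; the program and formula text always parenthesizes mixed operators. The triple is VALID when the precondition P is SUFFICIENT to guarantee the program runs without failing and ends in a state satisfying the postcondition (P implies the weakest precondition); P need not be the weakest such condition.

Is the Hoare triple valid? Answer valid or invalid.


Working backward. After the program, the postcondition 3*e >= 3*n - 8 || 2*j - 7 < -8 must hold; in canonical form it is 3*e >= 3*n - 8 || 2*j < -1.
Before skip: 3*e >= 3*n - 8 || 2*j < -1
Before n := 2*e: 3*e <= 8 || 2*j < -1
Before j := p - 8: 3*e <= 8 || 2*p < 15
Before e := j + 5: 3*j <= -7 || 2*p < 15
The weakest precondition is 3*j <= -7 || 2*p < 15.
Check whether 3*j <= -5 || 2*p < 15 implies it.
Countermodel: at the initial state j = -2, p = 8, the precondition holds but the weakest precondition fails.
Answer: invalid
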